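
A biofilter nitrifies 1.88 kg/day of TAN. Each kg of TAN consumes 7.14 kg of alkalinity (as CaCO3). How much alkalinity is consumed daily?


Alkalinity factor: 7.14 kg CaCO3 consumed per kg TAN nitrified
alk = 1.88 kg TAN * 7.14 = 13.4232 kg CaCO3/day

13.4232 kg CaCO3/day


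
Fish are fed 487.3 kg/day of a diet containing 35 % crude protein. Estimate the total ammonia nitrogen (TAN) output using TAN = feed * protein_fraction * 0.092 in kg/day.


Protein in feed = 487.3 * 35/100 = 170.555 kg/day
TAN = protein * 0.092 = 170.555 * 0.092 = 15.69106 kg/day

15.69106 kg/day


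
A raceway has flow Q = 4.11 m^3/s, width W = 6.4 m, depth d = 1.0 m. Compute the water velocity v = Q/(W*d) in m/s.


Cross-sectional area = W * d = 6.4 * 1.0 = 6.4 m^2
Velocity = Q / A = 4.11 / 6.4 = 0.642188 m/s

0.642188 m/s


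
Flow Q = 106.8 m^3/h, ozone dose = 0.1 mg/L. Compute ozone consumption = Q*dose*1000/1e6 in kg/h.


O3 demand (mg/h) = Q * dose * 1000 = 106.8 * 0.1 * 1000 = 10680 mg/h
Convert mg to kg: 10680 / 1e6 = 0.01068 kg/h

0.01068 kg/h


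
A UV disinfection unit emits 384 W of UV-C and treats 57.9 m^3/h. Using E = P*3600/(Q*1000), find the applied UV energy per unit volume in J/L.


Energy delivered per hour = 384 W * 3600 s = 1382400 J/h
Volume treated per hour = 57.9 m^3/h * 1000 = 57900 L/h
dose = 1382400 / 57900 = 23.8756 J/L

23.8756 J/L


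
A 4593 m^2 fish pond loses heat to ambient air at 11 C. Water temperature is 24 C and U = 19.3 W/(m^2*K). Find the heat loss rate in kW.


Temperature difference dT = 24 - 11 = 13 K
Heat loss (W) = U * A * dT = 19.3 * 4593 * 13 = 1152383.7 W
Convert to kW: 1152383.7 / 1000 = 1152.3837 kW

1152.3837 kW


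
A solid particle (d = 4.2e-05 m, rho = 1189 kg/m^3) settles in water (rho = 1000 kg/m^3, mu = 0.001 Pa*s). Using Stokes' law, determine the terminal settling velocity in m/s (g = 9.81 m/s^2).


Density difference: rho_p - rho_f = 1189 - 1000 = 189 kg/m^3
d^2 = (4.2e-05)^2 = 1.764e-09 m^2
Numerator = (rho_p - rho_f) * g * d^2 = 189 * 9.81 * 1.764e-09 = 3.2706148e-06
Denominator = 18 * mu = 18 * 0.001 = 0.018
v_s = 3.2706148e-06 / 0.018 = 1.81701e-04 m/s
Check: Re = rho_f * v_s * d / mu = 1000 * 1.81701e-04 * 4.2e-05 / 0.001 = 0.00763 < 1, so Stokes' law applies.

1.81701e-04 m/s


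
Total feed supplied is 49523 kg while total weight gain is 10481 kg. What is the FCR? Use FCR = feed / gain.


FCR = feed consumed / weight gained
FCR = 49523 kg / 10481 kg = 4.72503

4.72503


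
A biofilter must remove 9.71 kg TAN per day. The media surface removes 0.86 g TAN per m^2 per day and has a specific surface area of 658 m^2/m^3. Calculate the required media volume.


A = 9.71*1000 / 0.86 = 11290.698 m^2
V = 11290.698 / 658 = 17.1591

17.1591 m^3


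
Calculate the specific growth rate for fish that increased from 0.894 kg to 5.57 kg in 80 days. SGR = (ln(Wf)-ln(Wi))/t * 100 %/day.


ln(W_f) = ln(5.57) = 1.7173951
ln(W_i) = ln(0.894) = -0.1120495
ln(W_f) - ln(W_i) = 1.7173951 - -0.1120495 = 1.8294446
SGR = 1.8294446 / 80 * 100 = 2.28681 %/day

2.28681 %/day


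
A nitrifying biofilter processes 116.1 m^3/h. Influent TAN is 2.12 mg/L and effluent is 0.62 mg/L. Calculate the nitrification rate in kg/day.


Concentration drop: TAN_in - TAN_out = 2.12 - 0.62 = 1.5 mg/L
Hourly TAN removed = Q * dTAN = 116.1 m^3/h * 1.5 mg/L = 174.15 g/h  (m^3/h * mg/L = g/h)
Daily TAN removed = 174.15 * 24 = 4179.6 g/day
Convert to kg/day: 4179.6 / 1000 = 4.1796 kg/day

4.1796 kg/day


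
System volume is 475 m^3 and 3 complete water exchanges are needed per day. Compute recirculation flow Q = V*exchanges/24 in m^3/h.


Daily recirculation volume = 475 m^3 * 3 = 1425 m^3/day
Flow rate Q = daily volume / 24 h = 1425 / 24 = 59.375 m^3/h

59.375 m^3/h


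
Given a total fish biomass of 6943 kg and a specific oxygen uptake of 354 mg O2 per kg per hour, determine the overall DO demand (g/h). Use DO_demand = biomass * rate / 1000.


Total O2 consumption (mg/h) = 6943 kg * 354 mg/(kg*h) = 2457822 mg/h
Convert to g/h: 2457822 / 1000 = 2457.822 g/h

2457.822 g/h


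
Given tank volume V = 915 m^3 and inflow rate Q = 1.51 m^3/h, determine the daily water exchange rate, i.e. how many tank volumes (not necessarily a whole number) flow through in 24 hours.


Daily flow volume = 1.51 m^3/h * 24 h = 36.24 m^3/day
Exchanges = daily flow / tank volume = 36.24 / 915 = 0.0396066 exchanges/day

0.0396066 exchanges/day


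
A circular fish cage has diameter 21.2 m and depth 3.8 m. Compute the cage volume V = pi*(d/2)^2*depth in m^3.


r = d/2 = 21.2/2 = 10.6 m
Base area = pi*r^2 = pi*10.6^2 = 352.98935 m^2
Volume = 352.98935 * 3.8 = 1341.36 m^3

1341.36 m^3


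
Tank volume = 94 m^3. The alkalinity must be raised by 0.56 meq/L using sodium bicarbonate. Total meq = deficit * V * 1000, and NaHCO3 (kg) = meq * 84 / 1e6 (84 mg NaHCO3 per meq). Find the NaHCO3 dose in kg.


Tank volume in L = 94 m^3 * 1000 = 94000 L
Total meq required = 0.56 meq/L * 94000 L = 52640 meq
NaHCO3 mass = 52640 meq * 84 mg/meq / 1e6 = 4.42176 kg

4.42176 kg


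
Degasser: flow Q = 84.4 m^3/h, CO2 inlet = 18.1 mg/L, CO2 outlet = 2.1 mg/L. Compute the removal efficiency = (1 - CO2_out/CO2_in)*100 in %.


CO2_out / CO2_in = 2.1 / 18.1 = 0.1160221
Fraction remaining = 0.1160221
efficiency = (1 - 0.1160221) * 100 = 88.3978 %

88.3978 %


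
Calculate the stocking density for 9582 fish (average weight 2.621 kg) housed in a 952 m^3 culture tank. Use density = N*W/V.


Total biomass = 9582 fish * 2.621 kg = 25114.422 kg
Density = total biomass / volume = 25114.422 / 952 = 26.3807 kg/m^3

26.3807 kg/m^3


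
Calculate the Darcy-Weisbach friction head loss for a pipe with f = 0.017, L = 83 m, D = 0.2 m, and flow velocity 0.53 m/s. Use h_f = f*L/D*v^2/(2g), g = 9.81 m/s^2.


v^2 = 0.53^2 = 0.2809 m^2/s^2
L/D = 83/0.2 = 415
h_f = f*(L/D)*v^2/(2g) = 0.017 * 415 * 0.2809 / 19.62 = 0.101007 m

0.101007 m


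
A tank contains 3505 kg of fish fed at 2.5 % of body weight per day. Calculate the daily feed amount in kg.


Feeding rate fraction = 2.5% / 100 = 0.025
Daily feed = 3505 kg * 0.025 = 87.625 kg/day

87.625 kg/day


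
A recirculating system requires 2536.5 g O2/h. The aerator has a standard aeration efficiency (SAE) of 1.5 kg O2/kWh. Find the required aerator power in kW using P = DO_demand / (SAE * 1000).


SAE in g O2/kWh = 1.5 * 1000 = 1500 g/kWh
P = DO_demand / SAE_g = 2536.5 / 1500 = 1.691 kW

1.691 kW


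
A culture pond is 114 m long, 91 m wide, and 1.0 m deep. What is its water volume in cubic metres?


Base area = L * W = 114 * 91 = 10374 m^2
Volume = area * depth = 10374 * 1.0 = 10374 m^3

10374 m^3


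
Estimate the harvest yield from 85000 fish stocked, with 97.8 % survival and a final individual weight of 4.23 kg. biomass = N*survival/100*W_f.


Survivors = 85000 * 97.8/100 = 83130 fish
Harvest biomass = survivors * W_f = 83130 * 4.23 = 351639.9 kg

351639.9 kg


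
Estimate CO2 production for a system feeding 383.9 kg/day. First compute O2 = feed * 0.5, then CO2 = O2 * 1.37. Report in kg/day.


O2 = 383.9 * 0.5 = 191.95
CO2 = 191.95 * 1.37 = 262.9715

262.9715 kg/day


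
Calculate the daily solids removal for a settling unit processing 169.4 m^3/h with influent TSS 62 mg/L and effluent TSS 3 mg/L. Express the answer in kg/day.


Concentration drop: TSS_in - TSS_out = 62 - 3 = 59 mg/L
Hourly solids removed = Q * dTSS = 169.4 m^3/h * 59 mg/L = 9994.6 g/h  (m^3/h * mg/L = g/h)
Daily solids removed = 9994.6 * 24 = 239870.4 g/day
Convert g to kg: 239870.4 / 1000 = 239.8704 kg/day

239.8704 kg/day


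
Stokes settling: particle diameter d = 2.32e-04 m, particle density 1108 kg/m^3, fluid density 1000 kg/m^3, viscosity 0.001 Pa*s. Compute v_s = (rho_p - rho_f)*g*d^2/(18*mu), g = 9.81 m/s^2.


Density difference: rho_p - rho_f = 1108 - 1000 = 108 kg/m^3
d^2 = (2.32e-04)^2 = 5.3824e-08 m^2
Numerator = (rho_p - rho_f) * g * d^2 = 108 * 9.81 * 5.3824e-08 = 5.7025452e-05
Denominator = 18 * mu = 18 * 0.001 = 0.018
v_s = 5.7025452e-05 / 0.018 = 0.00316808 m/s
Check: Re = rho_f * v_s * d / mu = 1000 * 0.00316808 * 2.32e-04 / 0.001 = 0.735 < 1, so Stokes' law applies.

0.00316808 m/s


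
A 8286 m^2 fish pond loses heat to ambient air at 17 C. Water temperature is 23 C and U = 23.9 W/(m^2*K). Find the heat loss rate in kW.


Temperature difference dT = 23 - 17 = 6 K
Heat loss (W) = U * A * dT = 23.9 * 8286 * 6 = 1188212.4 W
Convert to kW: 1188212.4 / 1000 = 1188.2124 kW

1188.2124 kW


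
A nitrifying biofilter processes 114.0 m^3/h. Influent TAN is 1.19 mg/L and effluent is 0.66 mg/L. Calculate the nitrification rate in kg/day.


Concentration drop: TAN_in - TAN_out = 1.19 - 0.66 = 0.53 mg/L
Hourly TAN removed = Q * dTAN = 114.0 m^3/h * 0.53 mg/L = 60.42 g/h  (m^3/h * mg/L = g/h)
Daily TAN removed = 60.42 * 24 = 1450.08 g/day
Convert to kg/day: 1450.08 / 1000 = 1.45008 kg/day

1.45008 kg/day


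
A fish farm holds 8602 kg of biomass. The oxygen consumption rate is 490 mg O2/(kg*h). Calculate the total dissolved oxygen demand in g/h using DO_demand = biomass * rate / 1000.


Total O2 consumption (mg/h) = 8602 kg * 490 mg/(kg*h) = 4214980 mg/h
Convert to g/h: 4214980 / 1000 = 4214.98 g/h

4214.98 g/h


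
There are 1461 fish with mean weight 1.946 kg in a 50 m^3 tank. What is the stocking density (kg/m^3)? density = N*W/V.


Total biomass = 1461 fish * 1.946 kg = 2843.106 kg
Density = total biomass / volume = 2843.106 / 50 = 56.8621 kg/m^3

56.8621 kg/m^3


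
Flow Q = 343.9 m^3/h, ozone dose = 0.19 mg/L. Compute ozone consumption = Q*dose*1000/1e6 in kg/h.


O3 demand (mg/h) = Q * dose * 1000 = 343.9 * 0.19 * 1000 = 65341 mg/h
Convert mg to kg: 65341 / 1e6 = 0.065341 kg/h

0.065341 kg/h


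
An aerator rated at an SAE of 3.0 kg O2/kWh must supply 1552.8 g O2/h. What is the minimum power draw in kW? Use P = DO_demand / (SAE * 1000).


SAE in g O2/kWh = 3.0 * 1000 = 3000 g/kWh
P = DO_demand / SAE_g = 1552.8 / 3000 = 0.5176 kW

0.5176 kW


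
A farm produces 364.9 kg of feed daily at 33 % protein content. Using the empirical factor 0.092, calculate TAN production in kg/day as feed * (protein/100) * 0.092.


Protein in feed = 364.9 * 33/100 = 120.417 kg/day
TAN = protein * 0.092 = 120.417 * 0.092 = 11.078364 kg/day

11.078364 kg/day


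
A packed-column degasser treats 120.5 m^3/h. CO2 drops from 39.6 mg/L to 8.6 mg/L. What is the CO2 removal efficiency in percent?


CO2_out / CO2_in = 8.6 / 39.6 = 0.21717172
Fraction remaining = 0.21717172
efficiency = (1 - 0.21717172) * 100 = 78.2828 %

78.2828 %


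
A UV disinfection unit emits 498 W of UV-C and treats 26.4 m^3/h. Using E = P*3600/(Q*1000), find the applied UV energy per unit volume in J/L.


Energy delivered per hour = 498 W * 3600 s = 1792800 J/h
Volume treated per hour = 26.4 m^3/h * 1000 = 26400 L/h
dose = 1792800 / 26400 = 67.9091 J/L

67.9091 J/L


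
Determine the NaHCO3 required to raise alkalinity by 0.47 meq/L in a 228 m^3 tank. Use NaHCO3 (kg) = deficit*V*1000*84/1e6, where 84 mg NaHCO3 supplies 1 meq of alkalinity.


Tank volume in L = 228 m^3 * 1000 = 228000 L
Total meq required = 0.47 meq/L * 228000 L = 107160 meq
NaHCO3 mass = 107160 meq * 84 mg/meq / 1e6 = 9.00144 kg

9.00144 kg


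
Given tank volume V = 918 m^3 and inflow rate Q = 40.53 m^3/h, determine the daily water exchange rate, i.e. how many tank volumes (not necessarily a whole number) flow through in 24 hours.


Daily flow volume = 40.53 m^3/h * 24 h = 972.72 m^3/day
Exchanges = daily flow / tank volume = 972.72 / 918 = 1.05961 exchanges/day

1.05961 exchanges/day


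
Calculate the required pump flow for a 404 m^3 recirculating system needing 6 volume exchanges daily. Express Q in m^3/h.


Daily recirculation volume = 404 m^3 * 6 = 2424 m^3/day
Flow rate Q = daily volume / 24 h = 2424 / 24 = 101 m^3/h

101 m^3/h


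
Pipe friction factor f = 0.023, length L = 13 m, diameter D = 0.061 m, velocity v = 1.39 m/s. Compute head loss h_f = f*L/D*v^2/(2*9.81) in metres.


v^2 = 1.39^2 = 1.9321 m^2/s^2
L/D = 13/0.061 = 213.11475
h_f = f*(L/D)*v^2/(2g) = 0.023 * 213.11475 * 1.9321 / 19.62 = 0.482694 m

0.482694 m


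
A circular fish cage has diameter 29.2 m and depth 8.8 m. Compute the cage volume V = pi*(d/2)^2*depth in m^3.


r = d/2 = 29.2/2 = 14.6 m
Base area = pi*r^2 = pi*14.6^2 = 669.66189 m^2
Volume = 669.66189 * 8.8 = 5893.02 m^3

5893.02 m^3


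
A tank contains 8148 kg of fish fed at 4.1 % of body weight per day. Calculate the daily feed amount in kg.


Feeding rate fraction = 4.1% / 100 = 0.041
Daily feed = 8148 kg * 0.041 = 334.068 kg/day

334.068 kg/day


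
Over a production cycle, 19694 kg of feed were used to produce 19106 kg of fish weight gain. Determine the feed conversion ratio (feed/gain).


FCR = feed consumed / weight gained
FCR = 19694 kg / 19106 kg = 1.03078

1.03078


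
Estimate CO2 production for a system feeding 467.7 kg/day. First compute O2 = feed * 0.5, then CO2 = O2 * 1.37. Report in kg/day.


O2 = 467.7 * 0.5 = 233.85
CO2 = 233.85 * 1.37 = 320.3745

320.3745 kg/day


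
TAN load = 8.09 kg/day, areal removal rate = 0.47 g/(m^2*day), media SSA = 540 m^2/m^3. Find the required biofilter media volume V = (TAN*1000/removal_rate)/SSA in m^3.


A = 8.09*1000 / 0.47 = 17212.766 m^2
V = 17212.766 / 540 = 31.8755

31.8755 m^3


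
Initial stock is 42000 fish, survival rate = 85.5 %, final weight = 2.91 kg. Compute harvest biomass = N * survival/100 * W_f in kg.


Survivors = 42000 * 85.5/100 = 35910 fish
Harvest biomass = survivors * W_f = 35910 * 2.91 = 104498.1 kg

104498.1 kg


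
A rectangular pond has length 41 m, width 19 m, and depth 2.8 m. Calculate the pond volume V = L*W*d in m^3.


Base area = L * W = 41 * 19 = 779 m^2
Volume = area * depth = 779 * 2.8 = 2181.2 m^3

2181.2 m^3


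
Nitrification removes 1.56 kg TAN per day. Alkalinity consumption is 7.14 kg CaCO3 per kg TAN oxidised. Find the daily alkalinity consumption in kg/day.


Alkalinity factor: 7.14 kg CaCO3 consumed per kg TAN nitrified
alk = 1.56 kg TAN * 7.14 = 11.1384 kg CaCO3/day

11.1384 kg CaCO3/day


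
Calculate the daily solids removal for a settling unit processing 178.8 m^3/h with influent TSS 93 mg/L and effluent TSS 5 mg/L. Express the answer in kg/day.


Concentration drop: TSS_in - TSS_out = 93 - 5 = 88 mg/L
Hourly solids removed = Q * dTSS = 178.8 m^3/h * 88 mg/L = 15734.4 g/h  (m^3/h * mg/L = g/h)
Daily solids removed = 15734.4 * 24 = 377625.6 g/day
Convert g to kg: 377625.6 / 1000 = 377.6256 kg/day

377.6256 kg/day


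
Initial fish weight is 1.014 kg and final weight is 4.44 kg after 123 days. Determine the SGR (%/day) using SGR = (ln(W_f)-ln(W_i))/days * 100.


ln(W_f) = ln(4.44) = 1.4906544
ln(W_i) = ln(1.014) = 0.013902905
ln(W_f) - ln(W_i) = 1.4906544 - 0.013902905 = 1.4767515
SGR = 1.4767515 / 123 * 100 = 1.20061 %/day

1.20061 %/day


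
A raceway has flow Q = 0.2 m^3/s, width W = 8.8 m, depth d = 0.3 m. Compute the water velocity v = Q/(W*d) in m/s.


Cross-sectional area = W * d = 8.8 * 0.3 = 2.64 m^2
Velocity = Q / A = 0.2 / 2.64 = 0.0757576 m/s

0.0757576 m/s


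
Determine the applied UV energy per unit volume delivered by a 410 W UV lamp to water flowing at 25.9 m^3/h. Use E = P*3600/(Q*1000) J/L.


Energy delivered per hour = 410 W * 3600 s = 1476000 J/h
Volume treated per hour = 25.9 m^3/h * 1000 = 25900 L/h
dose = 1476000 / 25900 = 56.9884 J/L

56.9884 J/L


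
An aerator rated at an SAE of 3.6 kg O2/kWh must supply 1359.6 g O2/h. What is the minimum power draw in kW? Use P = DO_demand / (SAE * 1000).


SAE in g O2/kWh = 3.6 * 1000 = 3600 g/kWh
P = DO_demand / SAE_g = 1359.6 / 3600 = 0.377667 kW

0.377667 kW


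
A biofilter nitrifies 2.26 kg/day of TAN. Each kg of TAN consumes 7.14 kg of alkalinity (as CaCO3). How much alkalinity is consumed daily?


Alkalinity factor: 7.14 kg CaCO3 consumed per kg TAN nitrified
alk = 2.26 kg TAN * 7.14 = 16.1364 kg CaCO3/day

16.1364 kg CaCO3/day


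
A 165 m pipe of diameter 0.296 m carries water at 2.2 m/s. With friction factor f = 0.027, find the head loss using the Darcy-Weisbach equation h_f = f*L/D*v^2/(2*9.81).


v^2 = 2.2^2 = 4.84 m^2/s^2
L/D = 165/0.296 = 557.43243
h_f = f*(L/D)*v^2/(2g) = 0.027 * 557.43243 * 4.84 / 19.62 = 3.71281 m

3.71281 m


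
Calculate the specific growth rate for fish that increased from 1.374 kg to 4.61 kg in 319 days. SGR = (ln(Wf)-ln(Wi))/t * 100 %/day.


ln(W_f) = ln(4.61) = 1.5282279
ln(W_i) = ln(1.374) = 0.31772619
ln(W_f) - ln(W_i) = 1.5282279 - 0.31772619 = 1.2105017
SGR = 1.2105017 / 319 * 100 = 0.379468 %/day

0.379468 %/day


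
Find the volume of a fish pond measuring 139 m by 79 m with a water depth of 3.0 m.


Base area = L * W = 139 * 79 = 10981 m^2
Volume = area * depth = 10981 * 3.0 = 32943 m^3

32943 m^3


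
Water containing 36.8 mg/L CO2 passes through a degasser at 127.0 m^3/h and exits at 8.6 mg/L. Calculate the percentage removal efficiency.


CO2_out / CO2_in = 8.6 / 36.8 = 0.23369565
Fraction remaining = 0.23369565
efficiency = (1 - 0.23369565) * 100 = 76.6304 %

76.6304 %


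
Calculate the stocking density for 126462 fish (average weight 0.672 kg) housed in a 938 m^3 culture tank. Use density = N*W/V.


Total biomass = 126462 fish * 0.672 kg = 84982.464 kg
Density = total biomass / volume = 84982.464 / 938 = 90.5996 kg/m^3

90.5996 kg/m^3


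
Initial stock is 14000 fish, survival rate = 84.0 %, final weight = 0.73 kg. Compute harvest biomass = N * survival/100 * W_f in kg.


Survivors = 14000 * 84.0/100 = 11760 fish
Harvest biomass = survivors * W_f = 11760 * 0.73 = 8584.8 kg

8584.8 kg


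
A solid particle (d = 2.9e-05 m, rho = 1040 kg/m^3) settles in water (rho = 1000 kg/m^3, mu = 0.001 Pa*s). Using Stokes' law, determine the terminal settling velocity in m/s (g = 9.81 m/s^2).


Density difference: rho_p - rho_f = 1040 - 1000 = 40 kg/m^3
d^2 = (2.9e-05)^2 = 8.41e-10 m^2
Numerator = (rho_p - rho_f) * g * d^2 = 40 * 9.81 * 8.41e-10 = 3.300084e-07
Denominator = 18 * mu = 18 * 0.001 = 0.018
v_s = 3.300084e-07 / 0.018 = 1.83338e-05 m/s
Check: Re = rho_f * v_s * d / mu = 1000 * 1.83338e-05 * 2.9e-05 / 0.001 = 5.32e-04 < 1, so Stokes' law applies.

1.83338e-05 m/s


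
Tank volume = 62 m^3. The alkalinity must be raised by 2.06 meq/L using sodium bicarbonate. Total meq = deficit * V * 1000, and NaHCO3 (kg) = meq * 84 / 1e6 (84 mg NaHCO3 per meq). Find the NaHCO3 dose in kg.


Tank volume in L = 62 m^3 * 1000 = 62000 L
Total meq required = 2.06 meq/L * 62000 L = 127720 meq
NaHCO3 mass = 127720 meq * 84 mg/meq / 1e6 = 10.7285 kg

10.7285 kg


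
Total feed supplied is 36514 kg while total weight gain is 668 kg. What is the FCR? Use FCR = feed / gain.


FCR = feed consumed / weight gained
FCR = 36514 kg / 668 kg = 54.6617

54.6617


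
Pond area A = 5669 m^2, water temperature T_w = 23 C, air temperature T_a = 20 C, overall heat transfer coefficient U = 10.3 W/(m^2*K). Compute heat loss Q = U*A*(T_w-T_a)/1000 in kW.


Temperature difference dT = 23 - 20 = 3 K
Heat loss (W) = U * A * dT = 10.3 * 5669 * 3 = 175172.1 W
Convert to kW: 175172.1 / 1000 = 175.1721 kW

175.1721 kW


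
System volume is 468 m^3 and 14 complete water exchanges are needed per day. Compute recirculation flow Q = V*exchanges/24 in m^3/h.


Daily recirculation volume = 468 m^3 * 14 = 6552 m^3/day
Flow rate Q = daily volume / 24 h = 6552 / 24 = 273 m^3/h

273 m^3/h


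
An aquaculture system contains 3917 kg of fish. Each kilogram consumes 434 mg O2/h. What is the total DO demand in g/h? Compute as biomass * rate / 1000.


Total O2 consumption (mg/h) = 3917 kg * 434 mg/(kg*h) = 1699978 mg/h
Convert to g/h: 1699978 / 1000 = 1699.978 g/h

1699.978 g/h


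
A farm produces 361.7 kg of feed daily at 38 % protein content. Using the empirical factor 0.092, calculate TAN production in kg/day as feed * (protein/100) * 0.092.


Protein in feed = 361.7 * 38/100 = 137.446 kg/day
TAN = protein * 0.092 = 137.446 * 0.092 = 12.645032 kg/day

12.645032 kg/day


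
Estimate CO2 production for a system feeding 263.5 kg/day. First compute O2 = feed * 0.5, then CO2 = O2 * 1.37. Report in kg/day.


O2 = 263.5 * 0.5 = 131.75
CO2 = 131.75 * 1.37 = 180.4975

180.4975 kg/day


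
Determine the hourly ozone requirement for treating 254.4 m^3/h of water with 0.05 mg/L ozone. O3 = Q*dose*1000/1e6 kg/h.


O3 demand (mg/h) = Q * dose * 1000 = 254.4 * 0.05 * 1000 = 12720 mg/h
Convert mg to kg: 12720 / 1e6 = 0.01272 kg/h

0.01272 kg/h


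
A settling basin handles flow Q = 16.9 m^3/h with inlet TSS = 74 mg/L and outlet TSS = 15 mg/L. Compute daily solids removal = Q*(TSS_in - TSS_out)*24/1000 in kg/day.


Concentration drop: TSS_in - TSS_out = 74 - 15 = 59 mg/L
Hourly solids removed = Q * dTSS = 16.9 m^3/h * 59 mg/L = 997.1 g/h  (m^3/h * mg/L = g/h)
Daily solids removed = 997.1 * 24 = 23930.4 g/day
Convert g to kg: 23930.4 / 1000 = 23.9304 kg/day

23.9304 kg/day


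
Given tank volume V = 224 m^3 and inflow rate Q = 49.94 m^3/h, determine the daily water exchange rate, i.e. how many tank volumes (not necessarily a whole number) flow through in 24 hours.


Daily flow volume = 49.94 m^3/h * 24 h = 1198.56 m^3/day
Exchanges = daily flow / tank volume = 1198.56 / 224 = 5.35071 exchanges/day

5.35071 exchanges/day


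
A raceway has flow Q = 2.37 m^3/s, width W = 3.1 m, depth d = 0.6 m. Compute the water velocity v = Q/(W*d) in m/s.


Cross-sectional area = W * d = 3.1 * 0.6 = 1.86 m^2
Velocity = Q / A = 2.37 / 1.86 = 1.27419 m/s

1.27419 m/s


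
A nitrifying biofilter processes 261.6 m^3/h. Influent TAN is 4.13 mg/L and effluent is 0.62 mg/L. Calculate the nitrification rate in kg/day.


Concentration drop: TAN_in - TAN_out = 4.13 - 0.62 = 3.51 mg/L
Hourly TAN removed = Q * dTAN = 261.6 m^3/h * 3.51 mg/L = 918.216 g/h  (m^3/h * mg/L = g/h)
Daily TAN removed = 918.216 * 24 = 22037.184 g/day
Convert to kg/day: 22037.184 / 1000 = 22.037184 kg/day

22.037184 kg/day


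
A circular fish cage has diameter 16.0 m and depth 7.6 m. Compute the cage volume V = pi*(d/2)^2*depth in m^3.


r = d/2 = 16.0/2 = 8 m
Base area = pi*r^2 = pi*8^2 = 201.06193 m^2
Volume = 201.06193 * 7.6 = 1528.07 m^3

1528.07 m^3


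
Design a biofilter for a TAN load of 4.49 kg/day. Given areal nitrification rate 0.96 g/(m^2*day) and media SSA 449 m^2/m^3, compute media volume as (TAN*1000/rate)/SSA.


A = 4.49*1000 / 0.96 = 4677.0833 m^2
V = 4677.0833 / 449 = 10.4167

10.4167 m^3


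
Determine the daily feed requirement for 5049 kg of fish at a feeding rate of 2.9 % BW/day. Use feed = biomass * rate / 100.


Feeding rate fraction = 2.9% / 100 = 0.029
Daily feed = 5049 kg * 0.029 = 146.421 kg/day

146.421 kg/day


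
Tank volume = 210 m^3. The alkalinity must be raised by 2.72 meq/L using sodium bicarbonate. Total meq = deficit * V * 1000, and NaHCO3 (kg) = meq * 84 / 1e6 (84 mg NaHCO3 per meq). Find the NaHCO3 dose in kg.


Tank volume in L = 210 m^3 * 1000 = 210000 L
Total meq required = 2.72 meq/L * 210000 L = 571200 meq
NaHCO3 mass = 571200 meq * 84 mg/meq / 1e6 = 47.9808 kg

47.9808 kg


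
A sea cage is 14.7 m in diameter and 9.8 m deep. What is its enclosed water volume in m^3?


r = d/2 = 14.7/2 = 7.35 m
Base area = pi*r^2 = pi*7.35^2 = 169.71669 m^2
Volume = 169.71669 * 9.8 = 1663.22 m^3

1663.22 m^3


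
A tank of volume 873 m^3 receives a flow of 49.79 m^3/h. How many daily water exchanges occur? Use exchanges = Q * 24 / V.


Daily flow volume = 49.79 m^3/h * 24 h = 1194.96 m^3/day
Exchanges = daily flow / tank volume = 1194.96 / 873 = 1.3688 exchanges/day

1.3688 exchanges/day


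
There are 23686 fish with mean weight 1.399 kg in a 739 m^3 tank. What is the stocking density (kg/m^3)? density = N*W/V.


Total biomass = 23686 fish * 1.399 kg = 33136.714 kg
Density = total biomass / volume = 33136.714 / 739 = 44.8399 kg/m^3

44.8399 kg/m^3


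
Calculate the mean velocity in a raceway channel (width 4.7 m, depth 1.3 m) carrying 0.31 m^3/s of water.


Cross-sectional area = W * d = 4.7 * 1.3 = 6.11 m^2
Velocity = Q / A = 0.31 / 6.11 = 0.0507365 m/s

0.0507365 m/s


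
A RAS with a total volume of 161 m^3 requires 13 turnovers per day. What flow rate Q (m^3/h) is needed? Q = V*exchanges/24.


Daily recirculation volume = 161 m^3 * 13 = 2093 m^3/day
Flow rate Q = daily volume / 24 h = 2093 / 24 = 87.2083 m^3/h

87.2083 m^3/h


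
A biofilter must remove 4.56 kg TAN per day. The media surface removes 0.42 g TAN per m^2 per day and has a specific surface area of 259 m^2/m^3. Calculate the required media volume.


A = 4.56*1000 / 0.42 = 10857.143 m^2
V = 10857.143 / 259 = 41.9195

41.9195 m^3


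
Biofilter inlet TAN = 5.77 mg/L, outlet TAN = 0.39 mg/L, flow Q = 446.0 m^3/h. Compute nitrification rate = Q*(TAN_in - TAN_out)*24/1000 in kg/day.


Concentration drop: TAN_in - TAN_out = 5.77 - 0.39 = 5.38 mg/L
Hourly TAN removed = Q * dTAN = 446.0 m^3/h * 5.38 mg/L = 2399.48 g/h  (m^3/h * mg/L = g/h)
Daily TAN removed = 2399.48 * 24 = 57587.52 g/day
Convert to kg/day: 57587.52 / 1000 = 57.58752 kg/day

57.58752 kg/day


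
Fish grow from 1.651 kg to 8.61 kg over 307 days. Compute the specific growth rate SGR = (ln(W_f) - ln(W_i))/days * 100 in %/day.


ln(W_f) = ln(8.61) = 2.1529243
ln(W_i) = ln(1.651) = 0.50138116
ln(W_f) - ln(W_i) = 2.1529243 - 0.50138116 = 1.6515431
SGR = 1.6515431 / 307 * 100 = 0.537962 %/day

0.537962 %/day


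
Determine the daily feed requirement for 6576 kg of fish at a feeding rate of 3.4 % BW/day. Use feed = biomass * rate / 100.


Feeding rate fraction = 3.4% / 100 = 0.034
Daily feed = 6576 kg * 0.034 = 223.584 kg/day

223.584 kg/day


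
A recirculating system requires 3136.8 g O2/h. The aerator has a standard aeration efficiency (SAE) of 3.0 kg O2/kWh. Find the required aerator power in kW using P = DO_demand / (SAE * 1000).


SAE in g O2/kWh = 3.0 * 1000 = 3000 g/kWh
P = DO_demand / SAE_g = 3136.8 / 3000 = 1.0456 kW

1.0456 kW


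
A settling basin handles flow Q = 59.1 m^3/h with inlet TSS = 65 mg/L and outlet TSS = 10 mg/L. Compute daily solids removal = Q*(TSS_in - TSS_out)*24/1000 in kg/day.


Concentration drop: TSS_in - TSS_out = 65 - 10 = 55 mg/L
Hourly solids removed = Q * dTSS = 59.1 m^3/h * 55 mg/L = 3250.5 g/h  (m^3/h * mg/L = g/h)
Daily solids removed = 3250.5 * 24 = 78012 g/day
Convert g to kg: 78012 / 1000 = 78.012 kg/day

78.012 kg/day


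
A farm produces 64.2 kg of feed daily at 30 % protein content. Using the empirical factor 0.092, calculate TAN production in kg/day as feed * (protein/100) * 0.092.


Protein in feed = 64.2 * 30/100 = 19.26 kg/day
TAN = protein * 0.092 = 19.26 * 0.092 = 1.77192 kg/day

1.77192 kg/day


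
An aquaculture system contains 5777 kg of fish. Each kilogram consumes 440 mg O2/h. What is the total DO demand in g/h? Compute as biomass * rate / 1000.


Total O2 consumption (mg/h) = 5777 kg * 440 mg/(kg*h) = 2541880 mg/h
Convert to g/h: 2541880 / 1000 = 2541.88 g/h

2541.88 g/h


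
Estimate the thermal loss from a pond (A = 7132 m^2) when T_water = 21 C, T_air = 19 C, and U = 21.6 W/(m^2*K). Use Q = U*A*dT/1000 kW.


Temperature difference dT = 21 - 19 = 2 K
Heat loss (W) = U * A * dT = 21.6 * 7132 * 2 = 308102.4 W
Convert to kW: 308102.4 / 1000 = 308.1024 kW

308.1024 kW


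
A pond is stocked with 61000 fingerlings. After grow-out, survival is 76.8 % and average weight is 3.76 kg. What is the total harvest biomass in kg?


Survivors = 61000 * 76.8/100 = 46848 fish
Harvest biomass = survivors * W_f = 46848 * 3.76 = 176148.48 kg

176148.48 kg


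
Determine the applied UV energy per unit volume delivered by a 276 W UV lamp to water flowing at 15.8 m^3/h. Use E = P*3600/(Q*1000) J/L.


Energy delivered per hour = 276 W * 3600 s = 993600 J/h
Volume treated per hour = 15.8 m^3/h * 1000 = 15800 L/h
dose = 993600 / 15800 = 62.8861 J/L

62.8861 J/L


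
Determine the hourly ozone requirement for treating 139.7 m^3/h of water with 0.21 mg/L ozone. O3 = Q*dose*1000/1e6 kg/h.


O3 demand (mg/h) = Q * dose * 1000 = 139.7 * 0.21 * 1000 = 29337 mg/h
Convert mg to kg: 29337 / 1e6 = 0.029337 kg/h

0.029337 kg/h


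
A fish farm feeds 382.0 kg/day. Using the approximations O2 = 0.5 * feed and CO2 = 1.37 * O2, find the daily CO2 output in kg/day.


O2 = 382.0 * 0.5 = 191
CO2 = 191 * 1.37 = 261.67

261.67 kg/day


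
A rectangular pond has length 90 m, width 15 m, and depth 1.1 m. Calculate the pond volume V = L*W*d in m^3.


Base area = L * W = 90 * 15 = 1350 m^2
Volume = area * depth = 1350 * 1.1 = 1485 m^3

1485 m^3


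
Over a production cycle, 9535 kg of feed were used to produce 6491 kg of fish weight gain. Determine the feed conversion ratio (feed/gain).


FCR = feed consumed / weight gained
FCR = 9535 kg / 6491 kg = 1.46896

1.46896


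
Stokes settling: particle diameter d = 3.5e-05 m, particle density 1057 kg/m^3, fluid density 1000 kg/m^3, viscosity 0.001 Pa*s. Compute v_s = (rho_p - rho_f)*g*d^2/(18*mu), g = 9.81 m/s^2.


Density difference: rho_p - rho_f = 1057 - 1000 = 57 kg/m^3
d^2 = (3.5e-05)^2 = 1.225e-09 m^2
Numerator = (rho_p - rho_f) * g * d^2 = 57 * 9.81 * 1.225e-09 = 6.8498325e-07
Denominator = 18 * mu = 18 * 0.001 = 0.018
v_s = 6.8498325e-07 / 0.018 = 3.80546e-05 m/s
Check: Re = rho_f * v_s * d / mu = 1000 * 3.80546e-05 * 3.5e-05 / 0.001 = 0.00133 < 1, so Stokes' law applies.

3.80546e-05 m/s


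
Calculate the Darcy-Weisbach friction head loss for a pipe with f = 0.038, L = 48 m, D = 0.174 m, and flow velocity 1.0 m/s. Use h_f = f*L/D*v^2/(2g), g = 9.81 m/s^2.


v^2 = 1.0^2 = 1 m^2/s^2
L/D = 48/0.174 = 275.86207
h_f = f*(L/D)*v^2/(2g) = 0.038 * 275.86207 * 1 / 19.62 = 0.534289 m

0.534289 m


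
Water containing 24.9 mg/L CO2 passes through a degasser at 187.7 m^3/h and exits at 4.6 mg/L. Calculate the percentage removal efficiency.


CO2_out / CO2_in = 4.6 / 24.9 = 0.18473896
Fraction remaining = 0.18473896
efficiency = (1 - 0.18473896) * 100 = 81.5261 %

81.5261 %


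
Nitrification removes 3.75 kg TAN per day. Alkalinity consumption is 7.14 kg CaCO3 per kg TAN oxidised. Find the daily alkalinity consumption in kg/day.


Alkalinity factor: 7.14 kg CaCO3 consumed per kg TAN nitrified
alk = 3.75 kg TAN * 7.14 = 26.775 kg CaCO3/day

26.775 kg CaCO3/day


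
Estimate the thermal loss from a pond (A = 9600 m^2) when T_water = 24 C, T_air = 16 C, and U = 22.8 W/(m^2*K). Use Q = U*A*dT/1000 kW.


Temperature difference dT = 24 - 16 = 8 K
Heat loss (W) = U * A * dT = 22.8 * 9600 * 8 = 1751040 W
Convert to kW: 1751040 / 1000 = 1751.04 kW

1751.04 kW


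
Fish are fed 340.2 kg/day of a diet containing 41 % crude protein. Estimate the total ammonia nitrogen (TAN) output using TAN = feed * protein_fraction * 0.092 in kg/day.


Protein in feed = 340.2 * 41/100 = 139.482 kg/day
TAN = protein * 0.092 = 139.482 * 0.092 = 12.832344 kg/day

12.832344 kg/day


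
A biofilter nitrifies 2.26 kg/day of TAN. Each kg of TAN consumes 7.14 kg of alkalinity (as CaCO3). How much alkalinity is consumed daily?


Alkalinity factor: 7.14 kg CaCO3 consumed per kg TAN nitrified
alk = 2.26 kg TAN * 7.14 = 16.1364 kg CaCO3/day

16.1364 kg CaCO3/day


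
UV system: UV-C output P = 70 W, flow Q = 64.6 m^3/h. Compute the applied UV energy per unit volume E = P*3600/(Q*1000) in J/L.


Energy delivered per hour = 70 W * 3600 s = 252000 J/h
Volume treated per hour = 64.6 m^3/h * 1000 = 64600 L/h
dose = 252000 / 64600 = 3.90093 J/L

3.90093 J/L


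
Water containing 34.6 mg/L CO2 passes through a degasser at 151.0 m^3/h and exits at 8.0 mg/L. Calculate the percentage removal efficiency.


CO2_out / CO2_in = 8.0 / 34.6 = 0.23121387
Fraction remaining = 0.23121387
efficiency = (1 - 0.23121387) * 100 = 76.8786 %

76.8786 %


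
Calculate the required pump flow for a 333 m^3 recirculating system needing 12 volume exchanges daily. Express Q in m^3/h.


Daily recirculation volume = 333 m^3 * 12 = 3996 m^3/day
Flow rate Q = daily volume / 24 h = 3996 / 24 = 166.5 m^3/h

166.5 m^3/h


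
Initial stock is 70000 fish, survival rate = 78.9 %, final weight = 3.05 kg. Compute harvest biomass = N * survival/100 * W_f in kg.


Survivors = 70000 * 78.9/100 = 55230 fish
Harvest biomass = survivors * W_f = 55230 * 3.05 = 168451.5 kg

168451.5 kg


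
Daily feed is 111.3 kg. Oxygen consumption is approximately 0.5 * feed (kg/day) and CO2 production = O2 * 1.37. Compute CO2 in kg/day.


O2 = 111.3 * 0.5 = 55.65
CO2 = 55.65 * 1.37 = 76.2405

76.2405 kg/day


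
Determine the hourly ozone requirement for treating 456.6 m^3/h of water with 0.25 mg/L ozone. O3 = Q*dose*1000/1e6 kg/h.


O3 demand (mg/h) = Q * dose * 1000 = 456.6 * 0.25 * 1000 = 114150 mg/h
Convert mg to kg: 114150 / 1e6 = 0.11415 kg/h

0.11415 kg/h


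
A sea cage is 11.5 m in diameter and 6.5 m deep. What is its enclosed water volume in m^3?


r = d/2 = 11.5/2 = 5.75 m
Base area = pi*r^2 = pi*5.75^2 = 103.86891 m^2
Volume = 103.86891 * 6.5 = 675.148 m^3

675.148 m^3


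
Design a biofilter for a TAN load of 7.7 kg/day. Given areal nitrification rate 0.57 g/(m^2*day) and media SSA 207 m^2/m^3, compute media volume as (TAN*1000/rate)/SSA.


A = 7.7*1000 / 0.57 = 13508.772 m^2
V = 13508.772 / 207 = 65.2598

65.2598 m^3


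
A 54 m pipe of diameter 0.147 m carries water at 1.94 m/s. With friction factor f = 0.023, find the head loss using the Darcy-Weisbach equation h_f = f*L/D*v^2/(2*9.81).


v^2 = 1.94^2 = 3.7636 m^2/s^2
L/D = 54/0.147 = 367.34694
h_f = f*(L/D)*v^2/(2g) = 0.023 * 367.34694 * 3.7636 / 19.62 = 1.62072 m

1.62072 m


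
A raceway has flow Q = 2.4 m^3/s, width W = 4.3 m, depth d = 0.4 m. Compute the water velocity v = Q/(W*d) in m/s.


Cross-sectional area = W * d = 4.3 * 0.4 = 1.72 m^2
Velocity = Q / A = 2.4 / 1.72 = 1.39535 m/s

1.39535 m/s


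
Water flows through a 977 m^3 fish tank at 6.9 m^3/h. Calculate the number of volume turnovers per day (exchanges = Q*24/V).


Daily flow volume = 6.9 m^3/h * 24 h = 165.6 m^3/day
Exchanges = daily flow / tank volume = 165.6 / 977 = 0.169498 exchanges/day

0.169498 exchanges/day


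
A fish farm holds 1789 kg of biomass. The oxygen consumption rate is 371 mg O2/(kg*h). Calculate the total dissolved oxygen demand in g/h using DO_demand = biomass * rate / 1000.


Total O2 consumption (mg/h) = 1789 kg * 371 mg/(kg*h) = 663719 mg/h
Convert to g/h: 663719 / 1000 = 663.719 g/h

663.719 g/h


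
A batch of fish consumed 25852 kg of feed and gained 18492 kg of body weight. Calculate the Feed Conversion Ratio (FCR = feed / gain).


FCR = feed consumed / weight gained
FCR = 25852 kg / 18492 kg = 1.39801

1.39801


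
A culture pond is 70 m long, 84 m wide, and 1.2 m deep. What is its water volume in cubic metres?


Base area = L * W = 70 * 84 = 5880 m^2
Volume = area * depth = 5880 * 1.2 = 7056 m^3

7056 m^3


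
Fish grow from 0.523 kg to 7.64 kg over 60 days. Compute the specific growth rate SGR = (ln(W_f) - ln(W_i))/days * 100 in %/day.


ln(W_f) = ln(7.64) = 2.0333976
ln(W_i) = ln(0.523) = -0.64817381
ln(W_f) - ln(W_i) = 2.0333976 - -0.64817381 = 2.6815714
SGR = 2.6815714 / 60 * 100 = 4.46929 %/day

4.46929 %/day


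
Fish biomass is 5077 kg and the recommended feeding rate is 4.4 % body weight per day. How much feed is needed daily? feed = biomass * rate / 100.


Feeding rate fraction = 4.4% / 100 = 0.044
Daily feed = 5077 kg * 0.044 = 223.388 kg/day

223.388 kg/day


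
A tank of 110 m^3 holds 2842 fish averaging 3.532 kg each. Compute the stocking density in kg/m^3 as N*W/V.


Total biomass = 2842 fish * 3.532 kg = 10037.944 kg
Density = total biomass / volume = 10037.944 / 110 = 91.254 kg/m^3

91.254 kg/m^3


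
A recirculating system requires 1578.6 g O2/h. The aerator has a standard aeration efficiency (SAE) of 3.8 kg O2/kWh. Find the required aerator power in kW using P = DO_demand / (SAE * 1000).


SAE in g O2/kWh = 3.8 * 1000 = 3800 g/kWh
P = DO_demand / SAE_g = 1578.6 / 3800 = 0.415421 kW

0.415421 kW


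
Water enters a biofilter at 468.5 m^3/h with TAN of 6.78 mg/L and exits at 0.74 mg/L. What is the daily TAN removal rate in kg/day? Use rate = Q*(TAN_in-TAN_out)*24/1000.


Concentration drop: TAN_in - TAN_out = 6.78 - 0.74 = 6.04 mg/L
Hourly TAN removed = Q * dTAN = 468.5 m^3/h * 6.04 mg/L = 2829.74 g/h  (m^3/h * mg/L = g/h)
Daily TAN removed = 2829.74 * 24 = 67913.76 g/day
Convert to kg/day: 67913.76 / 1000 = 67.91376 kg/day

67.91376 kg/day


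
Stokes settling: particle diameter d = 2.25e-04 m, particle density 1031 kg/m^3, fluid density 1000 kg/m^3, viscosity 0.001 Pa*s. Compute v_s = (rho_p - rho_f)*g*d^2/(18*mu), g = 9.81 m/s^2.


Density difference: rho_p - rho_f = 1031 - 1000 = 31 kg/m^3
d^2 = (2.25e-04)^2 = 5.0625e-08 m^2
Numerator = (rho_p - rho_f) * g * d^2 = 31 * 9.81 * 5.0625e-08 = 1.5395569e-05
Denominator = 18 * mu = 18 * 0.001 = 0.018
v_s = 1.5395569e-05 / 0.018 = 8.55309e-04 m/s
Check: Re = rho_f * v_s * d / mu = 1000 * 8.55309e-04 * 2.25e-04 / 0.001 = 0.192 < 1, so Stokes' law applies.

8.55309e-04 m/s


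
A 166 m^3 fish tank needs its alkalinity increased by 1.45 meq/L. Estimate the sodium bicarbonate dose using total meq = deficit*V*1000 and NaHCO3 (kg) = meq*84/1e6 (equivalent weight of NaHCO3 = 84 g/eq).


Tank volume in L = 166 m^3 * 1000 = 166000 L
Total meq required = 1.45 meq/L * 166000 L = 240700 meq
NaHCO3 mass = 240700 meq * 84 mg/meq / 1e6 = 20.2188 kg

20.2188 kg


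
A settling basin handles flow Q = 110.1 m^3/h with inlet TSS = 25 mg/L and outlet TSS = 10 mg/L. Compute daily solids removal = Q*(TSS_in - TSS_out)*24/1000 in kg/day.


Concentration drop: TSS_in - TSS_out = 25 - 10 = 15 mg/L
Hourly solids removed = Q * dTSS = 110.1 m^3/h * 15 mg/L = 1651.5 g/h  (m^3/h * mg/L = g/h)
Daily solids removed = 1651.5 * 24 = 39636 g/day
Convert g to kg: 39636 / 1000 = 39.636 kg/day

39.636 kg/day


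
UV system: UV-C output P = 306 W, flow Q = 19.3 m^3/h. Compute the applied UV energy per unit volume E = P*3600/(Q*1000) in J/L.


Energy delivered per hour = 306 W * 3600 s = 1101600 J/h
Volume treated per hour = 19.3 m^3/h * 1000 = 19300 L/h
dose = 1101600 / 19300 = 57.0777 J/L

57.0777 J/L


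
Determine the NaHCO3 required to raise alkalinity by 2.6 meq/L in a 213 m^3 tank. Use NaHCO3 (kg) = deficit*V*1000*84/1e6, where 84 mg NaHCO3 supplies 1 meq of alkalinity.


Tank volume in L = 213 m^3 * 1000 = 213000 L
Total meq required = 2.6 meq/L * 213000 L = 553800 meq
NaHCO3 mass = 553800 meq * 84 mg/meq / 1e6 = 46.5192 kg

46.5192 kg


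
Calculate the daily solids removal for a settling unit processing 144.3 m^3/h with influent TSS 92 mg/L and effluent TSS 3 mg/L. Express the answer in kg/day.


Concentration drop: TSS_in - TSS_out = 92 - 3 = 89 mg/L
Hourly solids removed = Q * dTSS = 144.3 m^3/h * 89 mg/L = 12842.7 g/h  (m^3/h * mg/L = g/h)
Daily solids removed = 12842.7 * 24 = 308224.8 g/day
Convert g to kg: 308224.8 / 1000 = 308.2248 kg/day

308.2248 kg/day


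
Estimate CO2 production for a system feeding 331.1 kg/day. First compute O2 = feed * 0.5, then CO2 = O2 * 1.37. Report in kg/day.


O2 = 331.1 * 0.5 = 165.55
CO2 = 165.55 * 1.37 = 226.8035

226.8035 kg/day


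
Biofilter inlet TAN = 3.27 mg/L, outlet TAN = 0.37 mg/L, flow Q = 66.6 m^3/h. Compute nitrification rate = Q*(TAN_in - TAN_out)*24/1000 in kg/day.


Concentration drop: TAN_in - TAN_out = 3.27 - 0.37 = 2.9 mg/L
Hourly TAN removed = Q * dTAN = 66.6 m^3/h * 2.9 mg/L = 193.14 g/h  (m^3/h * mg/L = g/h)
Daily TAN removed = 193.14 * 24 = 4635.36 g/day
Convert to kg/day: 4635.36 / 1000 = 4.63536 kg/day

4.63536 kg/day


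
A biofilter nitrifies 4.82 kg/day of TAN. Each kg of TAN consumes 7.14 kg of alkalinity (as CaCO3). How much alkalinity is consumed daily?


Alkalinity factor: 7.14 kg CaCO3 consumed per kg TAN nitrified
alk = 4.82 kg TAN * 7.14 = 34.4148 kg CaCO3/day

34.4148 kg CaCO3/day
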